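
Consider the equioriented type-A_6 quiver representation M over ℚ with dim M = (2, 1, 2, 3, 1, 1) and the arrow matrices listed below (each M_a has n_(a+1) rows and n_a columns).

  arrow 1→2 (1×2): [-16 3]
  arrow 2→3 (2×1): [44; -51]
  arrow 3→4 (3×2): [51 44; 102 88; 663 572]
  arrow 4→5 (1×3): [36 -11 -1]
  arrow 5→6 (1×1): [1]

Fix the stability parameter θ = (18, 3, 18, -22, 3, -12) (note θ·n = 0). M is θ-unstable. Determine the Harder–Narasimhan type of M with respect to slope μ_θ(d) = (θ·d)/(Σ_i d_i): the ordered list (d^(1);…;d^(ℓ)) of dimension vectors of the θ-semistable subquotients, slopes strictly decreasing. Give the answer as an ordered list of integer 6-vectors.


Barcode: M ≅ I[1,1], I[1,3], I[3,6], I[4,4]^2. HN layers by μ_θ (4 steps, strictly decreasing):
  μ^(1)=18; μ^(2)=21/2; μ^(3)=-13/4; μ^(4)=-22

((1, 0, 1, 0, 0, 0); (1, 1, 0, 0, 0, 0); (0, 0, 1, 1, 1, 1); (0, 0, 0, 2, 0, 0))


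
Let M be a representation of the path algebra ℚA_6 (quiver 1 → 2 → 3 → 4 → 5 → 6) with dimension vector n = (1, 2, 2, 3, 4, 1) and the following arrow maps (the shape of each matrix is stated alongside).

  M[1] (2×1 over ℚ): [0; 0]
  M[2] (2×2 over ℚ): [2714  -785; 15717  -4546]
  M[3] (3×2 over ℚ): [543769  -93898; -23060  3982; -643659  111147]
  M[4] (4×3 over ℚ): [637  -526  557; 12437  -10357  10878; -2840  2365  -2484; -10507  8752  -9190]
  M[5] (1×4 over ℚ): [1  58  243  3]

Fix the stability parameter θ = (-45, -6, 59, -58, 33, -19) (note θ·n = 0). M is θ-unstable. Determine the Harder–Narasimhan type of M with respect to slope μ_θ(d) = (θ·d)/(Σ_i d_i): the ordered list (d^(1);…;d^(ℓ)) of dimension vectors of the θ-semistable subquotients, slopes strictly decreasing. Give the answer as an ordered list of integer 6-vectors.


Via rank(M_{q-1}∘⋯∘M_p): M ≅ I[1,1], I[2,5], I[2,6], I[4,5], I[5,5].
μ_θ-semistable layers: μ^(1)=33; μ^(2)=7; μ^(3)=1/2; μ^(4)=-6; μ^(5)=-45; μ^(6)=-58

((0, 0, 0, 0, 3, 0); (0, 0, 0, 0, 1, 1); (0, 0, 2, 2, 0, 0); (0, 2, 0, 0, 0, 0); (1, 0, 0, 0, 0, 0); (0, 0, 0, 1, 0, 0))


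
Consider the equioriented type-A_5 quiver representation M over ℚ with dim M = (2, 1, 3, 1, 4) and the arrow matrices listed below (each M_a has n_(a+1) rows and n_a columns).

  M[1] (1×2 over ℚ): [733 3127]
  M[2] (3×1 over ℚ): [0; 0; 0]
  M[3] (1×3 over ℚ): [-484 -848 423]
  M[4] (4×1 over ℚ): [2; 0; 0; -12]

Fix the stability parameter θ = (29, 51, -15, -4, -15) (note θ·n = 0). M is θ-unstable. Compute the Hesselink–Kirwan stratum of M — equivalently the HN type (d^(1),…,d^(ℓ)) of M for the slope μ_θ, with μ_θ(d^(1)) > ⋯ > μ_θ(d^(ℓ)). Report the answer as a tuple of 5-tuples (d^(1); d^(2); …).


Interval decomposition of M: I[1,1], I[1,2], I[3,3]^2, I[3,5], I[5,5]^3.
HN type (ℓ=4): μ^(1)=51; μ^(2)=29; μ^(3)=-19/2; μ^(4)=-15

((0, 1, 0, 0, 0); (2, 0, 0, 0, 0); (0, 0, 0, 1, 1); (0, 0, 3, 0, 3))


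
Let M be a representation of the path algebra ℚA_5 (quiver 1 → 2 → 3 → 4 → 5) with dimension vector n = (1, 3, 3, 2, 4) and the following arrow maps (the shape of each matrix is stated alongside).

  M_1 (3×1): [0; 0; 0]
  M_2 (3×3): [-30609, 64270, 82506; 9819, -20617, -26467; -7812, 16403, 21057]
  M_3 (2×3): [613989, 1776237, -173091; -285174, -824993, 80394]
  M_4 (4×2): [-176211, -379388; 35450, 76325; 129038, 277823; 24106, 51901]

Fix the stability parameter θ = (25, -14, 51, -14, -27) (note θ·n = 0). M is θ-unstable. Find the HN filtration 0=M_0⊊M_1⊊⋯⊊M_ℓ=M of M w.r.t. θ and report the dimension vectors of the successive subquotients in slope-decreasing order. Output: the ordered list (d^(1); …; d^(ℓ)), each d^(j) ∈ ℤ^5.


Interval decomposition of M: I[1,1], I[2,2], I[2,5]^2, I[3,3], I[5,5]^2.
HN type (ℓ=5): μ^(1)=51; μ^(2)=25; μ^(3)=10/3; μ^(4)=-14; μ^(5)=-27

((0, 0, 1, 0, 0); (1, 0, 0, 0, 0); (0, 0, 2, 2, 2); (0, 3, 0, 0, 0); (0, 0, 0, 0, 2))


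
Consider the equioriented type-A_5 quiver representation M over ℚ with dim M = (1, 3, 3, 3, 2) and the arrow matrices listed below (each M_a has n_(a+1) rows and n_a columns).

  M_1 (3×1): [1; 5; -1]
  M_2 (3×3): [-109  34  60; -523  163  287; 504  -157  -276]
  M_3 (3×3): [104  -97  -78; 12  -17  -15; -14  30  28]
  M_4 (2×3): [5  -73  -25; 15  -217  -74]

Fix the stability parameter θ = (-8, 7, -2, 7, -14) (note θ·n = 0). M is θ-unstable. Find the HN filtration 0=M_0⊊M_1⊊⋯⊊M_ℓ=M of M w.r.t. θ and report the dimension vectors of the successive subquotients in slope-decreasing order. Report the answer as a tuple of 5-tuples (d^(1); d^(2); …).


Via rank(M_{q-1}∘⋯∘M_p): M ≅ I[1,5], I[2,4], I[2,5].
μ_θ-semistable layers: μ^(1)=7; μ^(2)=5/2; μ^(3)=-1/2; μ^(4)=-8

((0, 0, 0, 1, 0); (0, 1, 1, 0, 0); (0, 2, 2, 2, 2); (1, 0, 0, 0, 0))


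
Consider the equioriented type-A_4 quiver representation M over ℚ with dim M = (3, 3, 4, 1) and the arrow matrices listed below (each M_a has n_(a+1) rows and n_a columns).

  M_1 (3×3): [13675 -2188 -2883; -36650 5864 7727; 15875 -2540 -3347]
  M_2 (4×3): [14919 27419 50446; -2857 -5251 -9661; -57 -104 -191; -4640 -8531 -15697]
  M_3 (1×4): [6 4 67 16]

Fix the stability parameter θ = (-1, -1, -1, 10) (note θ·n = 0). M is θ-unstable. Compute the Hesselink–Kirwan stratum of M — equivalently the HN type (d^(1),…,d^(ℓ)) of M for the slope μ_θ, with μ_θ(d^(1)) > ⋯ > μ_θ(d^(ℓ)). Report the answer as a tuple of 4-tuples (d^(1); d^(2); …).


Via rank(M_{q-1}∘⋯∘M_p): M ≅ I[1,1], I[1,3], I[1,4], I[2,3], I[3,3].
μ_θ-semistable layers: μ^(1)=10; μ^(2)=-1

((0, 0, 0, 1); (3, 3, 4, 0))


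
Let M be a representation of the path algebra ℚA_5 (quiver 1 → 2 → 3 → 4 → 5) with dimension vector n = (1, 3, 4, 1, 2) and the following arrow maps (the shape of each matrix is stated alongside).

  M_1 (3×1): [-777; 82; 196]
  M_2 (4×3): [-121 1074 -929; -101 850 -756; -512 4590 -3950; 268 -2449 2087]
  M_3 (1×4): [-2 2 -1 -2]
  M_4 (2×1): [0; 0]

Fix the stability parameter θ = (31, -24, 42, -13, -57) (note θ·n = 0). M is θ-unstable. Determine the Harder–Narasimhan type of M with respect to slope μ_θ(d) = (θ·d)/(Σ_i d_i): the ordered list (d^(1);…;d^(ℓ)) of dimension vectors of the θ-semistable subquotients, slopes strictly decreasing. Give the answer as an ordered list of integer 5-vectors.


Interval decomposition of M: I[1,3], I[2,3], I[2,4], I[3,3], I[5,5]^2.
HN type (ℓ=5): μ^(1)=42; μ^(2)=29/2; μ^(3)=7/2; μ^(4)=-24; μ^(5)=-57

((0, 0, 3, 0, 0); (0, 0, 1, 1, 0); (1, 1, 0, 0, 0); (0, 2, 0, 0, 0); (0, 0, 0, 0, 2))


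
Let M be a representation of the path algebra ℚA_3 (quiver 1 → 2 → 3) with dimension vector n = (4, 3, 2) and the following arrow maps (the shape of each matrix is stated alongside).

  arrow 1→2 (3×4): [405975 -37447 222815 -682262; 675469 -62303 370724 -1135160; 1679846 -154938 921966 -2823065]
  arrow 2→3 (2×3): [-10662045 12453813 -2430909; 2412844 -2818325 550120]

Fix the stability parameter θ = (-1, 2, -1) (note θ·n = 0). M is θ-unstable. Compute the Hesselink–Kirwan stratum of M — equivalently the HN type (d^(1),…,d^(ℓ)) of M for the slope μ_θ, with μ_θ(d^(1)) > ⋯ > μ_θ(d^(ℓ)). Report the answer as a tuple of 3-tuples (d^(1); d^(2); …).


Barcode: M ≅ I[1,1], I[1,2], I[1,3]^2. HN layers by μ_θ (3 steps, strictly decreasing):
  μ^(1)=2; μ^(2)=1/2; μ^(3)=-1

((0, 1, 0); (0, 2, 2); (4, 0, 0))


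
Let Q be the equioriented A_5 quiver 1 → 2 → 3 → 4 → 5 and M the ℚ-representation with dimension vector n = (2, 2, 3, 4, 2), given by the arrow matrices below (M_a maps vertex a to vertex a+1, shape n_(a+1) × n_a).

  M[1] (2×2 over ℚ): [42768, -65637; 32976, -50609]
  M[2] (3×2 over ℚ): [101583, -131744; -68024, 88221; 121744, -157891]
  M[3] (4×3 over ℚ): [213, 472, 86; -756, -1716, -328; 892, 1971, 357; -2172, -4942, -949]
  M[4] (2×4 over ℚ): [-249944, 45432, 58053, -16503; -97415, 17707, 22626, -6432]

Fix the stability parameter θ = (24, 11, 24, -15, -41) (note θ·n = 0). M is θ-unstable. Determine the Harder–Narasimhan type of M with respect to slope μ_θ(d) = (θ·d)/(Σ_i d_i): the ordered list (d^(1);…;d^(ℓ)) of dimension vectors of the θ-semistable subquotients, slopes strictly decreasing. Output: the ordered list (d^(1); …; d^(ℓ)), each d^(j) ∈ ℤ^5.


Barcode: M ≅ I[1,1], I[1,5], I[2,5], I[3,4], I[4,4]. HN layers by μ_θ (5 steps, strictly decreasing):
  μ^(1)=24; μ^(2)=9/2; μ^(3)=3/5; μ^(4)=-21/4; μ^(5)=-15

((1, 0, 0, 0, 0); (0, 0, 1, 1, 0); (1, 1, 1, 1, 1); (0, 1, 1, 1, 1); (0, 0, 0, 1, 0))


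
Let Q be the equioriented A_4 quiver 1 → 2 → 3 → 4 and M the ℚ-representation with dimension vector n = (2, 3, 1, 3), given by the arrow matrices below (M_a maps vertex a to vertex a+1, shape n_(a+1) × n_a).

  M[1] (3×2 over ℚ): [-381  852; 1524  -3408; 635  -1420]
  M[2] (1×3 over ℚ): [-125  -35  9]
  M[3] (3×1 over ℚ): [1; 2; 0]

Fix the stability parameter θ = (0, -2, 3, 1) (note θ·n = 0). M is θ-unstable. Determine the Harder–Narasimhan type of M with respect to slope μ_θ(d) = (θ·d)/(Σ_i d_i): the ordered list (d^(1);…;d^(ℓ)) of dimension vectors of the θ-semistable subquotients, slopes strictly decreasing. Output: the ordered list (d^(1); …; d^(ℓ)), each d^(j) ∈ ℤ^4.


Via rank(M_{q-1}∘⋯∘M_p): M ≅ I[1,1], I[1,2], I[2,2], I[2,4], I[4,4]^2.
μ_θ-semistable layers: μ^(1)=2; μ^(2)=1; μ^(3)=0; μ^(4)=-1; μ^(5)=-2

((0, 0, 1, 1); (0, 0, 0, 2); (1, 0, 0, 0); (1, 1, 0, 0); (0, 2, 0, 0))


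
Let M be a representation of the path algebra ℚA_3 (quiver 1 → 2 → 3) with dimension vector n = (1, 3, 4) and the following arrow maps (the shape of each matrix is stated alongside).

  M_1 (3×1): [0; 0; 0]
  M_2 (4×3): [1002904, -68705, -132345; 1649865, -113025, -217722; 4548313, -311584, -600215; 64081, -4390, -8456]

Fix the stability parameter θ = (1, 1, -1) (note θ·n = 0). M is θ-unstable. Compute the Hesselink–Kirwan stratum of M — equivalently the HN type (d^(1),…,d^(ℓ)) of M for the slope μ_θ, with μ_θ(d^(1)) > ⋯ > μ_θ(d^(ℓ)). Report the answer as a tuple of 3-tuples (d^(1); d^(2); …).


Barcode: M ≅ I[1,1], I[2,3]^3, I[3,3]. HN layers by μ_θ (3 steps, strictly decreasing):
  μ^(1)=1; μ^(2)=0; μ^(3)=-1

((1, 0, 0); (0, 3, 3); (0, 0, 1))


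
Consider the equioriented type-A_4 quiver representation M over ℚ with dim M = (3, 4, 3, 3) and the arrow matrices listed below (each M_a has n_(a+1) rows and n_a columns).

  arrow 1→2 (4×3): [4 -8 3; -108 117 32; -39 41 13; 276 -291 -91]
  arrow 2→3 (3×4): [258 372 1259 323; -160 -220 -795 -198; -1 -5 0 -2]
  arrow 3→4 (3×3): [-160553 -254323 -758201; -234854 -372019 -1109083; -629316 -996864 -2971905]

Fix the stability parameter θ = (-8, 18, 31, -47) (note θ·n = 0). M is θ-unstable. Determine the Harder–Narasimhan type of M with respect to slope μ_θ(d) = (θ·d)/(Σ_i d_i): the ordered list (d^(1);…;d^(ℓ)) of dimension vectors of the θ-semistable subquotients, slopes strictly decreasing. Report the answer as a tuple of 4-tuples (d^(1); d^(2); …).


Interval decomposition of M: I[1,4]^3, I[2,2].
HN type (ℓ=3): μ^(1)=18; μ^(2)=2/3; μ^(3)=-8

((0, 1, 0, 0); (0, 3, 3, 3); (3, 0, 0, 0))


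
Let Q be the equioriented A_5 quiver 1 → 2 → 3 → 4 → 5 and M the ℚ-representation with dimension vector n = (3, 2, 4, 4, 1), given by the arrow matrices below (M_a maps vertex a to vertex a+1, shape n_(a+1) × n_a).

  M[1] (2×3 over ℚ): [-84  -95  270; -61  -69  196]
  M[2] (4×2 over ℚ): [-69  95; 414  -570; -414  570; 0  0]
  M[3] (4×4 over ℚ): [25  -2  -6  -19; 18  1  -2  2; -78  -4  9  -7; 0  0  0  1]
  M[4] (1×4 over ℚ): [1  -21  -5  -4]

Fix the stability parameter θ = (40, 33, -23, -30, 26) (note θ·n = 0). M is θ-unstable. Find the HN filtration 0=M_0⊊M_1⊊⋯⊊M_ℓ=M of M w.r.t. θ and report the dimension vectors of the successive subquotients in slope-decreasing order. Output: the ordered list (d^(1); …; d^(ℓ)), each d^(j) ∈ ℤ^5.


Barcode: M ≅ I[1,1], I[1,2], I[1,5], I[3,4]^3. HN layers by μ_θ (5 steps, strictly decreasing):
  μ^(1)=40; μ^(2)=73/2; μ^(3)=26; μ^(4)=5; μ^(5)=-53/2

((1, 0, 0, 0, 0); (1, 1, 0, 0, 0); (0, 0, 0, 0, 1); (1, 1, 1, 1, 0); (0, 0, 3, 3, 0))


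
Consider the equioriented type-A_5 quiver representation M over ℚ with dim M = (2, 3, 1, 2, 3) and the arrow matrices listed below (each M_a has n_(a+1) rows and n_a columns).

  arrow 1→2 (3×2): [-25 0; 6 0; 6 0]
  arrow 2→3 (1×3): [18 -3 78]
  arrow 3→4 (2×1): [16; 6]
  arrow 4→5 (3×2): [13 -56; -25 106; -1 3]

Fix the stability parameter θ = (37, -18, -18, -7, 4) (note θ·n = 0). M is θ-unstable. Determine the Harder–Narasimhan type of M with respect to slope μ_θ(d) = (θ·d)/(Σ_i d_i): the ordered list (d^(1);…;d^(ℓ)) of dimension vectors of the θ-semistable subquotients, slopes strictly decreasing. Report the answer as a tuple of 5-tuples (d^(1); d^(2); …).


Interval decomposition of M: I[1,1], I[1,2], I[2,2], I[2,5], I[4,5], I[5,5].
HN type (ℓ=5): μ^(1)=37; μ^(2)=19/2; μ^(3)=4; μ^(4)=-7; μ^(5)=-18

((1, 0, 0, 0, 0); (1, 1, 0, 0, 0); (0, 0, 0, 0, 3); (0, 0, 0, 2, 0); (0, 2, 1, 0, 0))


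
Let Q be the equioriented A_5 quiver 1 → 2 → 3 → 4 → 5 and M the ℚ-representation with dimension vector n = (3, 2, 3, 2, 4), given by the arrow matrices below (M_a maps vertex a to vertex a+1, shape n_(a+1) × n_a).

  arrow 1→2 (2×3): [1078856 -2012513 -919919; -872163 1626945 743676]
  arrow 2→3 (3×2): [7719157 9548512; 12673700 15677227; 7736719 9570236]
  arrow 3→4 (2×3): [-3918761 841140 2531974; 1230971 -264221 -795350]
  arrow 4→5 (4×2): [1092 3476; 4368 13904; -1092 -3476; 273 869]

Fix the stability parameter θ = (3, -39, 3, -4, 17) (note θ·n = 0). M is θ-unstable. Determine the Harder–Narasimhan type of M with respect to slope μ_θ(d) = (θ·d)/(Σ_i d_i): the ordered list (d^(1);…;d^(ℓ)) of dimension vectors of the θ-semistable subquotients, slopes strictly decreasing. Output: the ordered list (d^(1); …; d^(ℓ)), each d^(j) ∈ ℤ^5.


Interval decomposition of M: I[1,1], I[1,4], I[1,5], I[3,3], I[5,5]^3.
HN type (ℓ=4): μ^(1)=17; μ^(2)=3; μ^(3)=-1/2; μ^(4)=-18

((0, 0, 0, 0, 4); (1, 0, 1, 0, 0); (0, 0, 2, 2, 0); (2, 2, 0, 0, 0))


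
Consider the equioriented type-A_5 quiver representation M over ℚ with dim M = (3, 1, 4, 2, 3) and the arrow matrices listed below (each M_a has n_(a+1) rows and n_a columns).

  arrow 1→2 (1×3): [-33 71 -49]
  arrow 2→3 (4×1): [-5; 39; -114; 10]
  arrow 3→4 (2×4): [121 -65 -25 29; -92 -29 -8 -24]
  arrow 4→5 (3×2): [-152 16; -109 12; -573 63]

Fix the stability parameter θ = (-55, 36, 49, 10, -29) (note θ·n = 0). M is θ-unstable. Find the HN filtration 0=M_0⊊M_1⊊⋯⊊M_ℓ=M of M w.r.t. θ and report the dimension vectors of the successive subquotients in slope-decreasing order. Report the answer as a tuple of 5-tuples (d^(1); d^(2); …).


Via rank(M_{q-1}∘⋯∘M_p): M ≅ I[1,1]^2, I[1,5], I[3,3]^2, I[3,5], I[5,5].
μ_θ-semistable layers: μ^(1)=49; μ^(2)=33/2; μ^(3)=10; μ^(4)=-29; μ^(5)=-55

((0, 0, 2, 0, 0); (0, 1, 1, 1, 1); (0, 0, 1, 1, 1); (0, 0, 0, 0, 1); (3, 0, 0, 0, 0))


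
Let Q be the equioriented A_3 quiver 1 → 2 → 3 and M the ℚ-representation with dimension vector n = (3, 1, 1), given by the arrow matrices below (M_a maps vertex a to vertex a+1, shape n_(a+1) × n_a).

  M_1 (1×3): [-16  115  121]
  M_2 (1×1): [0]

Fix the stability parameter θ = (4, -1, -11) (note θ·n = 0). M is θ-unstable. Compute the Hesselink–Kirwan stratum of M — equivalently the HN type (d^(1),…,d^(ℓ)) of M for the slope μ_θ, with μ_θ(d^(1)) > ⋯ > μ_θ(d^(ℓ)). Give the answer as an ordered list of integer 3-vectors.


Barcode: M ≅ I[1,1]^2, I[1,2], I[3,3]. HN layers by μ_θ (3 steps, strictly decreasing):
  μ^(1)=4; μ^(2)=3/2; μ^(3)=-11

((2, 0, 0); (1, 1, 0); (0, 0, 1))


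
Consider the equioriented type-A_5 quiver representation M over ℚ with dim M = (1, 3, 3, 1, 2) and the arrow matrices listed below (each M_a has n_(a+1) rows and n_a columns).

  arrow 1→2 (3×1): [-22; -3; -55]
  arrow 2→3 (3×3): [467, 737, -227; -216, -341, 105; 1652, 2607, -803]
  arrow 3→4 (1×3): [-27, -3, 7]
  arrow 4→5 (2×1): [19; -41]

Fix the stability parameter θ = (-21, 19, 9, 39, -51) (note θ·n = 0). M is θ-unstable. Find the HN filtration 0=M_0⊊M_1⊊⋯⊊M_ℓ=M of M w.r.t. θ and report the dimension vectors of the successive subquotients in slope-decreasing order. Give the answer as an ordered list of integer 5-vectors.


Interval decomposition of M: I[1,2], I[2,3], I[2,5], I[3,3], I[5,5].
HN type (ℓ=6): μ^(1)=19; μ^(2)=14; μ^(3)=9; μ^(4)=4; μ^(5)=-21; μ^(6)=-51

((0, 1, 0, 0, 0); (0, 1, 1, 0, 0); (0, 0, 1, 0, 0); (0, 1, 1, 1, 1); (1, 0, 0, 0, 0); (0, 0, 0, 0, 1))


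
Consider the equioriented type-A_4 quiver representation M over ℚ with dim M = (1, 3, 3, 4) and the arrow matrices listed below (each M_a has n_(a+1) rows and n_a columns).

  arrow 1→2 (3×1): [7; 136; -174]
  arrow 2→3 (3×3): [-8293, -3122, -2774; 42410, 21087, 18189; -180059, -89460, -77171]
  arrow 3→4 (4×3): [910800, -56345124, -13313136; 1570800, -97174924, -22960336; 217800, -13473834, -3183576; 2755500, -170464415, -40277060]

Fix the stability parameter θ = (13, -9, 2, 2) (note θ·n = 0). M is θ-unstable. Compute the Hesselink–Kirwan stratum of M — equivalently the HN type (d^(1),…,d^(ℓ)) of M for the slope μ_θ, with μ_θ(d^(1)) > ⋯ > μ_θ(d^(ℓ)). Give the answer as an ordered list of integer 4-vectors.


Interval decomposition of M: I[1,3], I[2,3], I[2,4], I[4,4]^3.
HN type (ℓ=2): μ^(1)=2; μ^(2)=-9

((1, 1, 3, 4); (0, 2, 0, 0))


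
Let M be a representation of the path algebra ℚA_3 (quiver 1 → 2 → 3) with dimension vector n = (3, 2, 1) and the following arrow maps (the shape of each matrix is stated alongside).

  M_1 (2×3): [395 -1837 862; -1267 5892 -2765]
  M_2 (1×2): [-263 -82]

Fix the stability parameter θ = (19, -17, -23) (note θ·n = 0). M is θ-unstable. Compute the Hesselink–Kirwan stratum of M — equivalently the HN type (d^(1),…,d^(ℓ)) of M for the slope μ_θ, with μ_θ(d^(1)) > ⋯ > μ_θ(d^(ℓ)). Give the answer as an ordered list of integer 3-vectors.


Barcode: M ≅ I[1,1], I[1,2], I[1,3]. HN layers by μ_θ (3 steps, strictly decreasing):
  μ^(1)=19; μ^(2)=1; μ^(3)=-7

((1, 0, 0); (1, 1, 0); (1, 1, 1))


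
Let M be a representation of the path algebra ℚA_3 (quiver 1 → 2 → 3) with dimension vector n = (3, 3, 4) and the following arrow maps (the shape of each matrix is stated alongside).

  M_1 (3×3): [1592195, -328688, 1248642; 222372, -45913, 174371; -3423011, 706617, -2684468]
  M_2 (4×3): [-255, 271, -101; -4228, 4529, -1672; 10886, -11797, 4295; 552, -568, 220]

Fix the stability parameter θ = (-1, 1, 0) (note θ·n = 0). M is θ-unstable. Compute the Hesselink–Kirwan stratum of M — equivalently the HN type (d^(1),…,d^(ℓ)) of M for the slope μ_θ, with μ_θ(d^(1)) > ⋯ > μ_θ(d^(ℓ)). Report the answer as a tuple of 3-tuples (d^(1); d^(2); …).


Barcode: M ≅ I[1,3]^3, I[3,3]. HN layers by μ_θ (3 steps, strictly decreasing):
  μ^(1)=1/2; μ^(2)=0; μ^(3)=-1

((0, 3, 3); (0, 0, 1); (3, 0, 0))


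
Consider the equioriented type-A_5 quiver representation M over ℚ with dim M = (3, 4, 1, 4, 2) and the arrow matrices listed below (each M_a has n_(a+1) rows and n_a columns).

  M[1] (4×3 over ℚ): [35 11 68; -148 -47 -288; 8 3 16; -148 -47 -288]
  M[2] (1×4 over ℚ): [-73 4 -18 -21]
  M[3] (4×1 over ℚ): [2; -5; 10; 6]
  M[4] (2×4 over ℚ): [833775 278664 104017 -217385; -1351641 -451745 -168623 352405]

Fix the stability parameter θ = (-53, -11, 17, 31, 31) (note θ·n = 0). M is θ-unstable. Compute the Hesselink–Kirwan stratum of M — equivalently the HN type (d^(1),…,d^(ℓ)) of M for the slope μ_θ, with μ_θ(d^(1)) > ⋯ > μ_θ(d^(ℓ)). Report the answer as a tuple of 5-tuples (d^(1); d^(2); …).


Interval decomposition of M: I[1,1], I[1,2], I[1,5], I[2,2]^2, I[4,4]^2, I[4,5].
HN type (ℓ=4): μ^(1)=31; μ^(2)=17; μ^(3)=-11; μ^(4)=-53

((0, 0, 0, 4, 2); (0, 0, 1, 0, 0); (0, 4, 0, 0, 0); (3, 0, 0, 0, 0))


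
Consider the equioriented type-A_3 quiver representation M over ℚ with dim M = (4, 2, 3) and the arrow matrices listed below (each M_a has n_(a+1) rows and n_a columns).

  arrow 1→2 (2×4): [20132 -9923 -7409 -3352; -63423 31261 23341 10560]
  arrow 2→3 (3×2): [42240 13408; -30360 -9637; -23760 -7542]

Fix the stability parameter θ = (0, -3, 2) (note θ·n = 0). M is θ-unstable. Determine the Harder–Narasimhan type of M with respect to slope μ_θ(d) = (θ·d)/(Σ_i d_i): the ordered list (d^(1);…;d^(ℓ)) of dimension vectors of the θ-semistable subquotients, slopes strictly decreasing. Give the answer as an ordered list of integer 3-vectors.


Barcode: M ≅ I[1,1]^2, I[1,2], I[1,3], I[3,3]^2. HN layers by μ_θ (3 steps, strictly decreasing):
  μ^(1)=2; μ^(2)=0; μ^(3)=-3/2

((0, 0, 3); (2, 0, 0); (2, 2, 0))


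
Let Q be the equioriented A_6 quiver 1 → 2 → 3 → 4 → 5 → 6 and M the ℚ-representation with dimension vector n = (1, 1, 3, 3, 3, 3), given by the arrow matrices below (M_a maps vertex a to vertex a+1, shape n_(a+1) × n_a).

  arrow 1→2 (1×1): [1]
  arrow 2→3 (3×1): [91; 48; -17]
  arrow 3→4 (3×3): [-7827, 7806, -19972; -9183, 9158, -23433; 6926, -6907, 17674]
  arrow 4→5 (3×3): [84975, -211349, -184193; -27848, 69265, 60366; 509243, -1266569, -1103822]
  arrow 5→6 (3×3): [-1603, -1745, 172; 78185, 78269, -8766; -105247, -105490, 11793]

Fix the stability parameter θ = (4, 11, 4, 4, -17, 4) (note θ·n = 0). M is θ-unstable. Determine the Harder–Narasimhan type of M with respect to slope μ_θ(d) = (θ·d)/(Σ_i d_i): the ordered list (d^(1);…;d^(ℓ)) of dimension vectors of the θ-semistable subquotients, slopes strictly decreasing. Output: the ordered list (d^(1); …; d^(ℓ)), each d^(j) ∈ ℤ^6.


Via rank(M_{q-1}∘⋯∘M_p): M ≅ I[1,6], I[3,5], I[3,6], I[6,6].
μ_θ-semistable layers: μ^(1)=4; μ^(2)=6/5; μ^(3)=-3

((0, 0, 0, 0, 0, 3); (1, 1, 1, 1, 1, 0); (0, 0, 2, 2, 2, 0))


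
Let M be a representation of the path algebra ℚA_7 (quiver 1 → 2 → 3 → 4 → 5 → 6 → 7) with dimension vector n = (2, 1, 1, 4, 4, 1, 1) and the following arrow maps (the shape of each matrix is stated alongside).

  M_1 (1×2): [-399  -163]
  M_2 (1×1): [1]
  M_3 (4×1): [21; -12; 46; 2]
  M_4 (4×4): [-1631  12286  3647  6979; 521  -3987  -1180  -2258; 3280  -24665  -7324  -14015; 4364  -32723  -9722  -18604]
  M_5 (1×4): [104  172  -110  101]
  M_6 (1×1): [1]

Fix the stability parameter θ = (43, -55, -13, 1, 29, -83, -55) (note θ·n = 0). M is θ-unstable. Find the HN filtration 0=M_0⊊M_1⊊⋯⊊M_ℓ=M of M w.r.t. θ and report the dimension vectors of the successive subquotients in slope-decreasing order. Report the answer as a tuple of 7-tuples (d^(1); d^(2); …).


Interval decomposition of M: I[1,1], I[1,7], I[4,5]^3.
HN type (ℓ=4): μ^(1)=43; μ^(2)=29; μ^(3)=1; μ^(4)=-19

((1, 0, 0, 0, 0, 0, 0); (0, 0, 0, 0, 3, 0, 0); (0, 0, 0, 3, 0, 0, 0); (1, 1, 1, 1, 1, 1, 1))


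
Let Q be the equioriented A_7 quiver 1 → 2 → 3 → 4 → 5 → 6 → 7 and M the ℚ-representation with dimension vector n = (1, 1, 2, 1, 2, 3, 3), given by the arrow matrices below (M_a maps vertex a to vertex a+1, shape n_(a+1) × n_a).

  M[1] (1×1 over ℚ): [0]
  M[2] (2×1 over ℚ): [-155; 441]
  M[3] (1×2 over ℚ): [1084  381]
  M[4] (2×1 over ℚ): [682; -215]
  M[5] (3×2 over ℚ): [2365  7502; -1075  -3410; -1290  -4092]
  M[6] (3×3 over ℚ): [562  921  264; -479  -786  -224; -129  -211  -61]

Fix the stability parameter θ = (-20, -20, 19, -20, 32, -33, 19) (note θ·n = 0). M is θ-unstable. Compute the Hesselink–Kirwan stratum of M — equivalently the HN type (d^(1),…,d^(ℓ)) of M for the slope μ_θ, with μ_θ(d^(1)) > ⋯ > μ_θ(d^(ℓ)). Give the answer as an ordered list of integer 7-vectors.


Via rank(M_{q-1}∘⋯∘M_p): M ≅ I[1,1], I[2,5], I[3,3], I[5,7], I[6,7]^2.
μ_θ-semistable layers: μ^(1)=32; μ^(2)=19; μ^(3)=-1/2; μ^(4)=-20; μ^(5)=-33

((0, 0, 0, 0, 1, 0, 0); (0, 0, 1, 0, 0, 0, 3); (0, 0, 1, 1, 1, 1, 0); (1, 1, 0, 0, 0, 0, 0); (0, 0, 0, 0, 0, 2, 0))


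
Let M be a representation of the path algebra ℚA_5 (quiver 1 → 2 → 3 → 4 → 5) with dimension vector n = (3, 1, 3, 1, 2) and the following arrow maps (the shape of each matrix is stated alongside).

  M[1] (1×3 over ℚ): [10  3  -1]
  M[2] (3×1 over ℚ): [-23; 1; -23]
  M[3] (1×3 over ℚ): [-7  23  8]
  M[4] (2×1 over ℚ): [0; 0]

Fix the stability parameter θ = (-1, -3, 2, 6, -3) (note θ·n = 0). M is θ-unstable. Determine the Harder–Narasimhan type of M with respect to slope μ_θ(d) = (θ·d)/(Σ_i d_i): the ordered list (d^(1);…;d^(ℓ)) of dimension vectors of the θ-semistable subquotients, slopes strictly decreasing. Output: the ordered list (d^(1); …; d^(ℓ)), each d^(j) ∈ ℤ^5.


Barcode: M ≅ I[1,1]^2, I[1,3], I[3,3], I[3,4], I[5,5]^2. HN layers by μ_θ (5 steps, strictly decreasing):
  μ^(1)=6; μ^(2)=2; μ^(3)=-1; μ^(4)=-2; μ^(5)=-3

((0, 0, 0, 1, 0); (0, 0, 3, 0, 0); (2, 0, 0, 0, 0); (1, 1, 0, 0, 0); (0, 0, 0, 0, 2))


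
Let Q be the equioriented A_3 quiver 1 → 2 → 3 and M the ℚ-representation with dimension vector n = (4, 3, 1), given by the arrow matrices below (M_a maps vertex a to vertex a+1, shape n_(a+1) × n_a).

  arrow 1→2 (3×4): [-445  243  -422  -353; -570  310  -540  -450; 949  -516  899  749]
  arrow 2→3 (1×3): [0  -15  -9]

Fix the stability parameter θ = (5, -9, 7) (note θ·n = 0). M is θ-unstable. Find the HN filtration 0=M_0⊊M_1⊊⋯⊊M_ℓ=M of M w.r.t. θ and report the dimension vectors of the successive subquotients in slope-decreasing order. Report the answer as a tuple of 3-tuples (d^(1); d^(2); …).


Interval decomposition of M: I[1,1]^2, I[1,2], I[1,3], I[2,2].
HN type (ℓ=4): μ^(1)=7; μ^(2)=5; μ^(3)=-2; μ^(4)=-9

((0, 0, 1); (2, 0, 0); (2, 2, 0); (0, 1, 0))


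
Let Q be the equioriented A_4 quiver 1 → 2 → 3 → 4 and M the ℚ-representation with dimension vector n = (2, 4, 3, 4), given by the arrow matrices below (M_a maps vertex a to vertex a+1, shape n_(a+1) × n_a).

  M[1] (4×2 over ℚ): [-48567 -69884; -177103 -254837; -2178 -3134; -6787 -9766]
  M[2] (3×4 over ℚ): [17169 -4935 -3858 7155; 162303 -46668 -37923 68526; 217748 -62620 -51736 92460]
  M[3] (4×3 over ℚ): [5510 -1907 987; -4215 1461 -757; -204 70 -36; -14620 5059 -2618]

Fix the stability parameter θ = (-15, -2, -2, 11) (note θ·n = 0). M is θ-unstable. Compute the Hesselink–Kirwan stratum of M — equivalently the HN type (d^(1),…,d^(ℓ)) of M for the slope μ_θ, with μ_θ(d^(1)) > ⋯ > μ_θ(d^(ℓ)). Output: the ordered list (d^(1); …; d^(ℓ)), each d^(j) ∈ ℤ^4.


Via rank(M_{q-1}∘⋯∘M_p): M ≅ I[1,4]^2, I[2,2]^2, I[3,4], I[4,4].
μ_θ-semistable layers: μ^(1)=11; μ^(2)=-2; μ^(3)=-15

((0, 0, 0, 4); (0, 4, 3, 0); (2, 0, 0, 0))


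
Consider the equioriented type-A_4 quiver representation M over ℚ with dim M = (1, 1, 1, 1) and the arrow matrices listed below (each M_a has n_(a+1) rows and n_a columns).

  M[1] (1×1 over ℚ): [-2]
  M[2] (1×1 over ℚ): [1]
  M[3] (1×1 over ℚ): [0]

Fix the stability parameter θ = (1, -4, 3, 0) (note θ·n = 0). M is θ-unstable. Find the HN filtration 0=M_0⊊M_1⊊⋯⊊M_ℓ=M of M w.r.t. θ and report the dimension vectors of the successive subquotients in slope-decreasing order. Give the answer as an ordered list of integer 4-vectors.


Interval decomposition of M: I[1,3], I[4,4].
HN type (ℓ=3): μ^(1)=3; μ^(2)=0; μ^(3)=-3/2

((0, 0, 1, 0); (0, 0, 0, 1); (1, 1, 0, 0))


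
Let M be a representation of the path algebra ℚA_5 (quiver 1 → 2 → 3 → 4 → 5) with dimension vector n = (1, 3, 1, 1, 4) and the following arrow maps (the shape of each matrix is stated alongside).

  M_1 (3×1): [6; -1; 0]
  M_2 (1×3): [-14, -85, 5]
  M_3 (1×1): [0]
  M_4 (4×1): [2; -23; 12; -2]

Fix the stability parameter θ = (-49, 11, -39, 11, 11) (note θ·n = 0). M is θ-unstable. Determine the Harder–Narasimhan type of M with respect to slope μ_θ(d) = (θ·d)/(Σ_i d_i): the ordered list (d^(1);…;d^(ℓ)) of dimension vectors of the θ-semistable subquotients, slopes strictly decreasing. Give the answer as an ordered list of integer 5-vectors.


Interval decomposition of M: I[1,3], I[2,2]^2, I[4,5], I[5,5]^3.
HN type (ℓ=3): μ^(1)=11; μ^(2)=-14; μ^(3)=-49

((0, 2, 0, 1, 4); (0, 1, 1, 0, 0); (1, 0, 0, 0, 0))


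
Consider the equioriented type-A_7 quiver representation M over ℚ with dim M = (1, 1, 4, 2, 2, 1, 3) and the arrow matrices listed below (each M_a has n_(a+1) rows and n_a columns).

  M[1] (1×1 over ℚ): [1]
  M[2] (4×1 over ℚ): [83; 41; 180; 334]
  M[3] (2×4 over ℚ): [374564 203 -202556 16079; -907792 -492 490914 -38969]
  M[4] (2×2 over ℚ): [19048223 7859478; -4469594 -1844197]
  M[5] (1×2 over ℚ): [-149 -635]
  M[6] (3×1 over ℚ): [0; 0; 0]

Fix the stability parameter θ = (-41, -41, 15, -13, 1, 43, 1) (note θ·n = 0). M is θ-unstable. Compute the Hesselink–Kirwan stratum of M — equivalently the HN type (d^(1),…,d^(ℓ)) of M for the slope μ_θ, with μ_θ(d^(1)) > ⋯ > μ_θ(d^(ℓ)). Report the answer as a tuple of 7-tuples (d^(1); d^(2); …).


Barcode: M ≅ I[1,6], I[3,3]^2, I[3,5], I[7,7]^3. HN layers by μ_θ (4 steps, strictly decreasing):
  μ^(1)=43; μ^(2)=15; μ^(3)=1; μ^(4)=-41

((0, 0, 0, 0, 0, 1, 0); (0, 0, 2, 0, 0, 0, 0); (0, 0, 2, 2, 2, 0, 3); (1, 1, 0, 0, 0, 0, 0))


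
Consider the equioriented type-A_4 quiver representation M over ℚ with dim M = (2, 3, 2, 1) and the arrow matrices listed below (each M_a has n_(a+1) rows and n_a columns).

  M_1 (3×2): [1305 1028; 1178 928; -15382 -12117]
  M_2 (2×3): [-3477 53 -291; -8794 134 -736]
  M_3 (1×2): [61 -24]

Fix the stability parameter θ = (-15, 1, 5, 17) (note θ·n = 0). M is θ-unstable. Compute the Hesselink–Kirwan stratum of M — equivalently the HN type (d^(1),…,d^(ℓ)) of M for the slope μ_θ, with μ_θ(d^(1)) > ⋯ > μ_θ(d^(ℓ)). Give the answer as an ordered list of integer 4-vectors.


Interval decomposition of M: I[1,3], I[1,4], I[2,2].
HN type (ℓ=4): μ^(1)=17; μ^(2)=5; μ^(3)=1; μ^(4)=-15

((0, 0, 0, 1); (0, 0, 2, 0); (0, 3, 0, 0); (2, 0, 0, 0))


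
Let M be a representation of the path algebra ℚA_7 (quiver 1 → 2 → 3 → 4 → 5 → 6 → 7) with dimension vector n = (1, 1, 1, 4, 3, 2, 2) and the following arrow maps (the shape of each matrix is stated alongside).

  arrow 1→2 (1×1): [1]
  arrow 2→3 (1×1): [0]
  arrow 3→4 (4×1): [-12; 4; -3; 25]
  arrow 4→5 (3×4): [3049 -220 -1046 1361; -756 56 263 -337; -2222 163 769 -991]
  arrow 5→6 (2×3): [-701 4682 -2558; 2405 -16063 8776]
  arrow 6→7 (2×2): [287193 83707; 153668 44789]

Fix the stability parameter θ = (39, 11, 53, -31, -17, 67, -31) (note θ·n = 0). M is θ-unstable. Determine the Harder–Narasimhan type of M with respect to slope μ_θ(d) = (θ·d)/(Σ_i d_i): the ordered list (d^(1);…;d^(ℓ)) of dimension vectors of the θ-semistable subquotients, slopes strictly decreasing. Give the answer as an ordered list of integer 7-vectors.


Via rank(M_{q-1}∘⋯∘M_p): M ≅ I[1,2], I[3,7], I[4,4], I[4,5], I[4,7].
μ_θ-semistable layers: μ^(1)=25; μ^(2)=18; μ^(3)=5/3; μ^(4)=-17; μ^(5)=-31

((1, 1, 0, 0, 0, 0, 0); (0, 0, 0, 0, 0, 2, 2); (0, 0, 1, 1, 1, 0, 0); (0, 0, 0, 0, 2, 0, 0); (0, 0, 0, 3, 0, 0, 0))


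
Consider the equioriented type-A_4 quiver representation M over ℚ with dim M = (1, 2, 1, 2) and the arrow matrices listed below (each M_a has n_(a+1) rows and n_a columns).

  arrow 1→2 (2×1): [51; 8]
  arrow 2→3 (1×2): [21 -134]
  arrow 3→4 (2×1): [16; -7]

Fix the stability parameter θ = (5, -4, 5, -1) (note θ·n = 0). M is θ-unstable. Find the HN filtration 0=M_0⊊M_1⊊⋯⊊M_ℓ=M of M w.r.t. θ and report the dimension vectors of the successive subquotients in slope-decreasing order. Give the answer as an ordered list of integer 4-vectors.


Interval decomposition of M: I[1,4], I[2,2], I[4,4].
HN type (ℓ=4): μ^(1)=2; μ^(2)=1/2; μ^(3)=-1; μ^(4)=-4

((0, 0, 1, 1); (1, 1, 0, 0); (0, 0, 0, 1); (0, 1, 0, 0))


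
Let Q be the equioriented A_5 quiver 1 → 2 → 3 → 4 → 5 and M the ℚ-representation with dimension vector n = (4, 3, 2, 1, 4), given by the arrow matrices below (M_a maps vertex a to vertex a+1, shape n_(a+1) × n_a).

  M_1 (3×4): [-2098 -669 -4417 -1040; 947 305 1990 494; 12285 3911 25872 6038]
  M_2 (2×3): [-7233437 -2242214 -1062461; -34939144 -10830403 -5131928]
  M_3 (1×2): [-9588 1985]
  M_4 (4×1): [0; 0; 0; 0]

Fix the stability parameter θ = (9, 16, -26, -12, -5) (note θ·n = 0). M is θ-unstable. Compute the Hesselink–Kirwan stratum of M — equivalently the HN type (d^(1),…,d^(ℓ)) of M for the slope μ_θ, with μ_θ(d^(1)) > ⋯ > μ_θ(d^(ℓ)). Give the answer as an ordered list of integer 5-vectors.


Barcode: M ≅ I[1,1], I[1,2], I[1,3], I[1,4], I[5,5]^4. HN layers by μ_θ (5 steps, strictly decreasing):
  μ^(1)=16; μ^(2)=9; μ^(3)=-1/3; μ^(4)=-13/4; μ^(5)=-5

((0, 1, 0, 0, 0); (2, 0, 0, 0, 0); (1, 1, 1, 0, 0); (1, 1, 1, 1, 0); (0, 0, 0, 0, 4))


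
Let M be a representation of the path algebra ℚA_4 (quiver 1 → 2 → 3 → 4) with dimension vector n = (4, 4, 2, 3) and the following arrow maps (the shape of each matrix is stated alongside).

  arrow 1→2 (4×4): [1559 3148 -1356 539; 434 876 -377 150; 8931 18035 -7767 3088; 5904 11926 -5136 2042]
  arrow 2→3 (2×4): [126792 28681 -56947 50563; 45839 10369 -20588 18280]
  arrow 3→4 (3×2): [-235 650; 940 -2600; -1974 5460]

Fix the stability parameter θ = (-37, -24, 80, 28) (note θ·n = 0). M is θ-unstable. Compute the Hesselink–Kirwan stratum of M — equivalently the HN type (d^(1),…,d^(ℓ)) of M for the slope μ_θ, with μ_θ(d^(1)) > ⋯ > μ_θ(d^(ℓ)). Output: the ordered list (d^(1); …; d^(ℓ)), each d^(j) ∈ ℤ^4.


Interval decomposition of M: I[1,1], I[1,2], I[1,3], I[1,4], I[2,2], I[4,4]^2.
HN type (ℓ=5): μ^(1)=80; μ^(2)=54; μ^(3)=28; μ^(4)=-24; μ^(5)=-37

((0, 0, 1, 0); (0, 0, 1, 1); (0, 0, 0, 2); (0, 4, 0, 0); (4, 0, 0, 0))


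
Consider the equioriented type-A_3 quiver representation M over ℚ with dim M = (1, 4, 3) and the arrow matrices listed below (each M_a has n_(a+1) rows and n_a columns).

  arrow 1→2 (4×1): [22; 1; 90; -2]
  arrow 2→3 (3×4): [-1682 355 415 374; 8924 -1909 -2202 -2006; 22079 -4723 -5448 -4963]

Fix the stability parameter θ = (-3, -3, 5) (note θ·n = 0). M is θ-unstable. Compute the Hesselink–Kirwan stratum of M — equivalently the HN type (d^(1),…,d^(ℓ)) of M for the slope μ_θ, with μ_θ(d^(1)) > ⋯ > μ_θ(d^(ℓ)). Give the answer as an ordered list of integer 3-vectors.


Barcode: M ≅ I[1,3], I[2,2], I[2,3]^2. HN layers by μ_θ (2 steps, strictly decreasing):
  μ^(1)=5; μ^(2)=-3

((0, 0, 3); (1, 4, 0))


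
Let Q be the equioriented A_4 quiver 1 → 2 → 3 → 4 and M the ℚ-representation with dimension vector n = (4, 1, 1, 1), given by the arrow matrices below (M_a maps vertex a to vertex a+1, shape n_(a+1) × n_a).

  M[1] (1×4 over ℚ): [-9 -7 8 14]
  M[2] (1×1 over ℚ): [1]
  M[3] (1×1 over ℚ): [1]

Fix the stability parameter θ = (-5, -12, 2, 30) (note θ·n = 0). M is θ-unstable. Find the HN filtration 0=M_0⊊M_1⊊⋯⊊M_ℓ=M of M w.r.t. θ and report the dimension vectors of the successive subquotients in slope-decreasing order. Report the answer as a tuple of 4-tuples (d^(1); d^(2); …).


Via rank(M_{q-1}∘⋯∘M_p): M ≅ I[1,1]^3, I[1,4].
μ_θ-semistable layers: μ^(1)=30; μ^(2)=2; μ^(3)=-5; μ^(4)=-17/2

((0, 0, 0, 1); (0, 0, 1, 0); (3, 0, 0, 0); (1, 1, 0, 0))


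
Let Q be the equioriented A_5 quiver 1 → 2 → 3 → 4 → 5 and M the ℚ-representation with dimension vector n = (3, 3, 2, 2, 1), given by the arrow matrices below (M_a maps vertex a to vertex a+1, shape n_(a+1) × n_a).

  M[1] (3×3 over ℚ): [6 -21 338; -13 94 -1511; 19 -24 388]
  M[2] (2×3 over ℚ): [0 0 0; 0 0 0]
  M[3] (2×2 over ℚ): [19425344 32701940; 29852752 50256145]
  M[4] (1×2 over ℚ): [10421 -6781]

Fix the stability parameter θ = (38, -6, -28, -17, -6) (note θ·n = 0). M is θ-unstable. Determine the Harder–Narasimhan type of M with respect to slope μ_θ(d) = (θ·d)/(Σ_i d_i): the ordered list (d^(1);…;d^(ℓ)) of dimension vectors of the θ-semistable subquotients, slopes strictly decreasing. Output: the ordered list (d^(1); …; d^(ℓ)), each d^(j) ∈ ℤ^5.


Barcode: M ≅ I[1,2]^3, I[3,3], I[3,5], I[4,4]. HN layers by μ_θ (4 steps, strictly decreasing):
  μ^(1)=16; μ^(2)=-6; μ^(3)=-17; μ^(4)=-28

((3, 3, 0, 0, 0); (0, 0, 0, 0, 1); (0, 0, 0, 2, 0); (0, 0, 2, 0, 0))


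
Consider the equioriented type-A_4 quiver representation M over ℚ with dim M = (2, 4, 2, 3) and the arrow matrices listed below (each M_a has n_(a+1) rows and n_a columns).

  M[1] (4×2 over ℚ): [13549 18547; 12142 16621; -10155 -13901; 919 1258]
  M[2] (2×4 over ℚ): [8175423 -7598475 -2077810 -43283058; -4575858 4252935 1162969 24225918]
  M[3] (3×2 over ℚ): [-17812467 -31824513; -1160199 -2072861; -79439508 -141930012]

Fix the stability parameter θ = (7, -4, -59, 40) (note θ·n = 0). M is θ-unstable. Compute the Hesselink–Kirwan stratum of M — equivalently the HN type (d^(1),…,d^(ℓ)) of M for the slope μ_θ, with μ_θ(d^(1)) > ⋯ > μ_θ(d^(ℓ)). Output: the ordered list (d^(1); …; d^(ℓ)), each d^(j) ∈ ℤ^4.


Interval decomposition of M: I[1,2], I[1,4], I[2,2], I[2,3], I[4,4]^2.
HN type (ℓ=5): μ^(1)=40; μ^(2)=3/2; μ^(3)=-4; μ^(4)=-56/3; μ^(5)=-63/2

((0, 0, 0, 3); (1, 1, 0, 0); (0, 1, 0, 0); (1, 1, 1, 0); (0, 1, 1, 0))


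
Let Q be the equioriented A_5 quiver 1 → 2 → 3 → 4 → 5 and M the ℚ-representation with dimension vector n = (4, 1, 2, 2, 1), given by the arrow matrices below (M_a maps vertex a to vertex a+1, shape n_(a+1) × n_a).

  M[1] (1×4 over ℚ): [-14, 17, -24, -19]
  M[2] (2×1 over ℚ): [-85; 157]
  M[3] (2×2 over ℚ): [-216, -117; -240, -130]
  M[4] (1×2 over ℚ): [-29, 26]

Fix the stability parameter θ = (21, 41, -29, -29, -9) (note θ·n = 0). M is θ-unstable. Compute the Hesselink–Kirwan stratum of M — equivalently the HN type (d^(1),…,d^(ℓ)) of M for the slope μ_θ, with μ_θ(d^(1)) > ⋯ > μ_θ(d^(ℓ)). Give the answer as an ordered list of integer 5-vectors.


Interval decomposition of M: I[1,1]^3, I[1,5], I[3,3], I[4,4].
HN type (ℓ=3): μ^(1)=21; μ^(2)=-1; μ^(3)=-29

((3, 0, 0, 0, 0); (1, 1, 1, 1, 1); (0, 0, 1, 1, 0))


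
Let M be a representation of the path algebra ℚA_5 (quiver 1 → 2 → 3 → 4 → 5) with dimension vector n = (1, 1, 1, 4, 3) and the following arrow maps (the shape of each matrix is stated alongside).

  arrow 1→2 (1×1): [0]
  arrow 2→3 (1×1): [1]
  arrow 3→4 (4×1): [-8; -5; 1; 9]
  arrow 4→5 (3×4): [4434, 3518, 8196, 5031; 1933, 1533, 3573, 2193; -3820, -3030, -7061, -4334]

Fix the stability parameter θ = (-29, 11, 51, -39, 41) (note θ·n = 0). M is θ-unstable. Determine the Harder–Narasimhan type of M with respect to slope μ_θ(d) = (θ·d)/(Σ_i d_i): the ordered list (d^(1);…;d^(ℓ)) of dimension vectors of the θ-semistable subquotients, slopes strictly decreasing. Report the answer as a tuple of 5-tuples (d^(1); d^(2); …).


Interval decomposition of M: I[1,1], I[2,5], I[4,4], I[4,5]^2.
HN type (ℓ=4): μ^(1)=41; μ^(2)=23/3; μ^(3)=-29; μ^(4)=-39

((0, 0, 0, 0, 3); (0, 1, 1, 1, 0); (1, 0, 0, 0, 0); (0, 0, 0, 3, 0))


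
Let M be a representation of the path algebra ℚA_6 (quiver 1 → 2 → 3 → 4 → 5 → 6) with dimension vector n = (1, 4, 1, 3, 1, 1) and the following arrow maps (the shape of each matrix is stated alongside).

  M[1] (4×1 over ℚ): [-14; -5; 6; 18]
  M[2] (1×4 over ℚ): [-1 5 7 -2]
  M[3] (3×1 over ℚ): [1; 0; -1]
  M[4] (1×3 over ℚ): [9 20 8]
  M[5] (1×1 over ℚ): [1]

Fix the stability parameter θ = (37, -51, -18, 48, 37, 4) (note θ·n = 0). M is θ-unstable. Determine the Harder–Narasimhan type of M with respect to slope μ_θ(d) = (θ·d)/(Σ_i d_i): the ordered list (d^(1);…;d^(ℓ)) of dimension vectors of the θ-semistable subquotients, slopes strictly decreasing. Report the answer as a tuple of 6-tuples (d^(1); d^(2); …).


Interval decomposition of M: I[1,6], I[2,2]^3, I[4,4]^2.
HN type (ℓ=4): μ^(1)=48; μ^(2)=89/3; μ^(3)=-32/3; μ^(4)=-51

((0, 0, 0, 2, 0, 0); (0, 0, 0, 1, 1, 1); (1, 1, 1, 0, 0, 0); (0, 3, 0, 0, 0, 0))
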